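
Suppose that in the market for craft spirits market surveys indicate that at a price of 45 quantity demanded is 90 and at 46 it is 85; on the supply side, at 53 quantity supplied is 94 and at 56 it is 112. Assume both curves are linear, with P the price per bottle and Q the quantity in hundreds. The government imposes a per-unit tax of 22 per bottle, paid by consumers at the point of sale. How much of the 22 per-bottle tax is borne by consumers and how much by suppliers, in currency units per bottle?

Consumers bear 12 per bottle; suppliers bear 10 per bottle.

Demand slope: (85 − 90)/(46 − 45) = -5, so Qd = 315 − 5P.
Supply slope: (112 − 94)/(56 − 53) = 6, so Qs = 6P − 224.
Before the tax: set 315 − 5P = 6P − 224 → P* = 49, Q* = 70.
With the tax collected from consumers, demand (in seller-price terms) shifts: Qd = 315 − 5(P + 22).
New equilibrium: consumers pay 61, suppliers receive 39, Q = 10. (Wedge: Pb − Ps = 22.)
Burden on consumers: 12; on suppliers: 10. (They sum to 22.)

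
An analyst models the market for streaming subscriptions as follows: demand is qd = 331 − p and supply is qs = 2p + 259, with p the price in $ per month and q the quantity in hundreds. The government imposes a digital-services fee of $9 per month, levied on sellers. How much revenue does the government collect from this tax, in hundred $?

Tax revenue = $2709 hundred.

Without the tax, 331 − p = 2p + 259 gives 3p = 72, so p* = $24 and q* = 307.
With the tax collected from sellers, supply shifts: qs = 2(p − 9) + 259.
Solving gives q = 301 with consumers paying $30 and sellers receiving $21 (the $9 wedge).
Revenue = t · Q = 9 · 301 = $2709.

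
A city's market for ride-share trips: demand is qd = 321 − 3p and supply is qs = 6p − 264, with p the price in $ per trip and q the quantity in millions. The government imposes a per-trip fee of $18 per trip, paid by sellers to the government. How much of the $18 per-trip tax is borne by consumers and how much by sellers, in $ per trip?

Before the tax: set 321 − 3p = 6p − 264 → p* = $65, q* = 126.
With the tax collected from sellers, supply shifts: qs = 6(p − 18) − 264.
Solving gives q = 90 with consumers paying $77 and sellers receiving $59 (the $18 wedge).
Burden on consumers: $12; on sellers: $6. (They sum to $18.)

Consumers bear $12 per trip; sellers bear $6 per trip.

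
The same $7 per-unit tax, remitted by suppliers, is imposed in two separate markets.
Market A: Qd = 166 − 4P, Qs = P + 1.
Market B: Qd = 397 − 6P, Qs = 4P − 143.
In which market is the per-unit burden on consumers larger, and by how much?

Market B, by $1.4.

Market A: pre-tax P* = $33, Q* = 34; post-tax Q = 28.4; per-unit burden on consumers = $1.4.
Market B: pre-tax P* = $54, Q* = 73; post-tax Q = 56.2; per-unit burden on consumers = $2.8.
Difference: $1.4 vs $2.8 → market B is larger by $1.4.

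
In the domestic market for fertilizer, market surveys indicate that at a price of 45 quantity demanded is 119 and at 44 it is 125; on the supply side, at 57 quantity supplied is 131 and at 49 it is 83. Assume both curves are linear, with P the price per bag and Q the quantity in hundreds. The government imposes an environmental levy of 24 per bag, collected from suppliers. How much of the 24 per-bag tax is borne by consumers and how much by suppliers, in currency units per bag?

Demand slope: (125 − 119)/(44 − 45) = -6, so Qd = 389 − 6P.
Supply slope: (83 − 131)/(49 − 57) = 6, so Qs = 6P − 211.
Without the tax, 389 − 6P = 6P − 211 gives 12P = 600, so P* = 50 and Q* = 89.
With the tax collected from suppliers, supply shifts: Qs = 6(P − 24) − 211.
New equilibrium: consumers pay 62, suppliers receive 38, Q = 17. (Wedge: Pb − Ps = 24.)
Burden on consumers: 12; on suppliers: 12. (They sum to 24.)

Consumers bear 12 per bag; suppliers bear 12 per bag.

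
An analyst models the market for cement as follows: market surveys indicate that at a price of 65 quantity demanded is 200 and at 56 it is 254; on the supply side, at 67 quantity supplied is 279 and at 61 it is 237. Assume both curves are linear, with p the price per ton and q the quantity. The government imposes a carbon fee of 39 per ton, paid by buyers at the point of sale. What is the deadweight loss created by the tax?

Demand slope: (254 − 200)/(56 − 65) = -6, so qd = 590 − 6p.
Supply slope: (237 − 279)/(61 − 67) = 7, so qs = 7p − 190.
Before the tax: set 590 − 6p = 7p − 190 → p* = 60, q* = 230.
With the tax collected from buyers, demand (in seller-price terms) shifts: qd = 590 − 6(p + 39).
Solving gives q = 104 with buyers paying 81 and sellers receiving 42 (the 39 wedge).
Quantity falls by |ΔQ| = |230 − 104| = 126.
DWL = ½ · t · |ΔQ| = ½ · 39 · 126 = 2457.

Deadweight loss = 2457.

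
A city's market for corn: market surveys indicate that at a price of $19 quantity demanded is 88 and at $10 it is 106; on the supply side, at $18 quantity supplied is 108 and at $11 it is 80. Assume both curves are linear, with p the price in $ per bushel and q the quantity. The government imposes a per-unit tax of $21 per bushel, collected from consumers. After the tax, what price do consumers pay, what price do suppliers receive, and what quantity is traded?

Consumers pay $29; suppliers receive $8; quantity = 68.

Demand slope: (106 − 88)/(10 − 19) = -2, so qd = 126 − 2p.
Supply slope: (80 − 108)/(11 − 18) = 4, so qs = 4p + 36.
Before the tax: set 126 − 2p = 4p + 36 → p* = $15, q* = 96.
With the tax collected from consumers, demand (in seller-price terms) shifts: qd = 126 − 2(p + 21).
Solving gives q = 68 with consumers paying $29 and suppliers receiving $8 (the $21 wedge).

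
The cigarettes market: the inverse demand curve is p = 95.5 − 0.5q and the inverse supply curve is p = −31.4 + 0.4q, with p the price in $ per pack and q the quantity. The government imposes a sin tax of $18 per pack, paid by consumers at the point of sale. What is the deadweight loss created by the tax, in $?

Deadweight loss = $180.

Rewrite in direct form: qd = 191 − 2p and qs = 2.5p + 78.5.
Before the tax: set 191 − 2p = 2.5p + 78.5 → p* = $25, q* = 141.
With the tax collected from consumers, demand (in seller-price terms) shifts: qd = 191 − 2(p + 18).
Solving gives q = 121 with consumers paying $35 and producers receiving $17 (the $18 wedge).
Quantity falls by |ΔQ| = |141 − 121| = 20.
DWL = ½ · t · |ΔQ| = ½ · 18 · 20 = $180.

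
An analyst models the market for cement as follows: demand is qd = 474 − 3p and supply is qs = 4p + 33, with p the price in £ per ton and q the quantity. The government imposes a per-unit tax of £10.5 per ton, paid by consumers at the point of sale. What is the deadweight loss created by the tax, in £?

Deadweight loss = £94.5.

Before the tax: set 474 − 3p = 4p + 33 → p* = £63, q* = 285.
With the tax collected from consumers, demand (in seller-price terms) shifts: qd = 474 − 3(p + 10.5).
Solving gives q = 267 with consumers paying £69 and sellers receiving £58.5 (the £10.5 wedge).
Quantity falls by |ΔQ| = |285 − 267| = 18.
DWL = ½ · t · |ΔQ| = ½ · 10.5 · 18 = £94.5.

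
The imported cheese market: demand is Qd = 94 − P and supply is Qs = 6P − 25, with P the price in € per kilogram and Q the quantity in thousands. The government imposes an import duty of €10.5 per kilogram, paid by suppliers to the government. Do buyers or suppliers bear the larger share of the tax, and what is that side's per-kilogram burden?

Buyers bear the larger share: €9 per kilogram.

Before the tax: set 94 − P = 6P − 25 → P* = €17, Q* = 77.
With the tax collected from suppliers, supply shifts: Qs = 6(P − 10.5) − 25.
Solving gives Q = 68 with buyers paying €26 and suppliers receiving €15.5 (the €10.5 wedge).
Per-kilogram burden: buyers €9, suppliers €1.5.
Buyers take the larger share because demand is less price-elastic here (demand slope 1 vs supply slope 6).
The less price-elastic side of the market bears the larger share of a per-unit tax.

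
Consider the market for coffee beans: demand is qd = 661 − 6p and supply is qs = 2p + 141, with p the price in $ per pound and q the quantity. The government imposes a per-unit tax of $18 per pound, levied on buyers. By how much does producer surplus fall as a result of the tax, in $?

Before the tax: set 661 − 6p = 2p + 141 → p* = $65, q* = 271.
With the tax collected from buyers, demand (in seller-price terms) shifts: qd = 661 − 6(p + 18).
Solving gives q = 244 with buyers paying $69.5 and suppliers receiving $51.5 (the $18 wedge).
ΔPS is the trapezoid between Q = 244 and Q = 271 of height $13.5: ½ · (271 + 244) · 13.5 = $3476.25.

Producer surplus falls by $3476.25.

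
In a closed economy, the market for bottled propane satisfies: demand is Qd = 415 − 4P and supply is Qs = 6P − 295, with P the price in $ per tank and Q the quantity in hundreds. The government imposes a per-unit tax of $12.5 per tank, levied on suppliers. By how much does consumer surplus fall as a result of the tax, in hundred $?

Before the tax: set 415 − 4P = 6P − 295 → P* = $71, Q* = 131.
With the tax collected from suppliers, supply shifts: Qs = 6(P − 12.5) − 295.
Solving gives Q = 101 with consumers paying $78.5 and suppliers receiving $66 (the $12.5 wedge).
ΔCS is the trapezoid between Q = 101 and Q = 131 of height $7.5: ½ · (131 + 101) · 7.5 = $870.

Consumer surplus falls by $870 hundred.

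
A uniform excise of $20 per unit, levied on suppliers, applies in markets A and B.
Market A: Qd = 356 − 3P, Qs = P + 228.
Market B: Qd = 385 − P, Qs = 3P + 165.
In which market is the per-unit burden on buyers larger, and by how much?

Market B, by $10.

Market A: pre-tax P* = $32, Q* = 260; post-tax Q = 245; per-unit burden on buyers = $5.
Market B: pre-tax P* = $55, Q* = 330; post-tax Q = 315; per-unit burden on buyers = $15.
Difference: $5 vs $15 → market B is larger by $10.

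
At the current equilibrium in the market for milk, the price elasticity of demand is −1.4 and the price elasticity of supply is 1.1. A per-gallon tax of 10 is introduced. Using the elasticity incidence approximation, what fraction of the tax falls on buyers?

Incidence ratio: buyers' share ≈ εs / (εs + |εd|) = 1.1 / (1.1 + 1.4) = 0.44.
Supply is the less elastic side, so buyers bear the smaller share.

Buyers' share ≈ 0.44.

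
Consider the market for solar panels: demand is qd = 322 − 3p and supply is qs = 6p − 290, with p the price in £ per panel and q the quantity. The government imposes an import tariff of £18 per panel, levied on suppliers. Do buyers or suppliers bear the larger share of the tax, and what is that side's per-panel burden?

Without the tax, 322 − 3p = 6p − 290 gives 9p = 612, so p* = £68 and q* = 118.
With the tax collected from suppliers, supply shifts: qs = 6(p − 18) − 290.
Solving gives q = 82 with buyers paying £80 and suppliers receiving £62 (the £18 wedge).
Per-panel burden: buyers £12, suppliers £6.
Buyers take the larger share because demand is less price-elastic here (demand slope 3 vs supply slope 6).

Buyers bear the larger share: £12 per panel.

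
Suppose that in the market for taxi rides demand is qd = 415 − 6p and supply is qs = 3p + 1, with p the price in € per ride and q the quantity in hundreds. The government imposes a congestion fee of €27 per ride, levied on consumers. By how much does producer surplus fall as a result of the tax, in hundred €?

Producer surplus falls by €2016 hundred.

Before the tax: set 415 − 6p = 3p + 1 → p* = €46, q* = 139.
With the tax collected from consumers, demand (in seller-price terms) shifts: qd = 415 − 6(p + 27).
New equilibrium: consumers pay €55, producers receive €28, q = 85. (Wedge: pb − ps = 27.)
ΔPS is the trapezoid between Q = 85 and Q = 139 of height €18: ½ · (139 + 85) · 18 = €2016.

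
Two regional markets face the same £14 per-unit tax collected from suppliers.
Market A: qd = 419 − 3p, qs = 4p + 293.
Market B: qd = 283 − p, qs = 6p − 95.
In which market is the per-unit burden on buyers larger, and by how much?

Market A: pre-tax p* = £18, q* = 365; post-tax q = 341; per-unit burden on buyers = £8.
Market B: pre-tax p* = £54, q* = 229; post-tax q = 217; per-unit burden on buyers = £12.
Difference: £8 vs £12 → market B is larger by £4.

Market B, by £4.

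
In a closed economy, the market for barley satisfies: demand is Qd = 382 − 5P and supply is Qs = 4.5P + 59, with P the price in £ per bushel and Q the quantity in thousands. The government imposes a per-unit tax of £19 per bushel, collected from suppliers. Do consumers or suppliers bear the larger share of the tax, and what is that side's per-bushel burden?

Before the tax: set 382 − 5P = 4.5P + 59 → P* = £34, Q* = 212.
With the tax collected from suppliers, supply shifts: Qs = 4.5(P − 19) + 59.
Solving gives Q = 167 with consumers paying £43 and suppliers receiving £24 (the £19 wedge).
Per-bushel burden: consumers £9, suppliers £10.
Suppliers take the larger share because supply is less price-elastic here (demand slope 5 vs supply slope 4.5).

Suppliers bear the larger share: £10 per bushel.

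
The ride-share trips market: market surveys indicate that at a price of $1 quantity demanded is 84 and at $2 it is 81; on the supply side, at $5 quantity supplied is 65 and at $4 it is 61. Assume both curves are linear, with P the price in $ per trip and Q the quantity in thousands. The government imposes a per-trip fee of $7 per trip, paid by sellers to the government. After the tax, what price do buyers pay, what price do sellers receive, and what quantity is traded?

Buyers pay $10; sellers receive $3; quantity = 57.

Demand slope: (81 − 84)/(2 − 1) = -3, so Qd = 87 − 3P.
Supply slope: (61 − 65)/(4 − 5) = 4, so Qs = 4P + 45.
Without the tax, 87 − 3P = 4P + 45 gives 7P = 42, so P* = $6 and Q* = 69.
With the tax collected from sellers, supply shifts: Qs = 4(P − 7) + 45.
Solving gives Q = 57 with buyers paying $10 and sellers receiving $3 (the $7 wedge).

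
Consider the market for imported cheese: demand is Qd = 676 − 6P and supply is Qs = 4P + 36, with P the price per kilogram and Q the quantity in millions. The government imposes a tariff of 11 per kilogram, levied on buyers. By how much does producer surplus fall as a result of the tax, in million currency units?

Without the tax, 676 − 6P = 4P + 36 gives 10P = 640, so P* = 64 and Q* = 292.
With the tax collected from buyers, demand (in seller-price terms) shifts: Qd = 676 − 6(P + 11).
New equilibrium: buyers pay 68.4, sellers receive 57.4, Q = 265.6. (Wedge: Pb − Ps = 11.)
ΔPS is the trapezoid between Q = 265.6 and Q = 292 of height 6.6: ½ · (292 + 265.6) · 6.6 = 1840.08.

Producer surplus falls by 1840.08 million.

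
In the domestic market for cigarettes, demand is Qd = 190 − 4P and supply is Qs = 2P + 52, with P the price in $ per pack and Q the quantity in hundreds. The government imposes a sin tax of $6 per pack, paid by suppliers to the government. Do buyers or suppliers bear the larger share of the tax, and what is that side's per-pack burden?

Before the tax: set 190 − 4P = 2P + 52 → P* = $23, Q* = 98.
With the tax collected from suppliers, supply shifts: Qs = 2(P − 6) + 52.
Solving gives Q = 90 with buyers paying $25 and suppliers receiving $19 (the $6 wedge).
Per-pack burden: buyers $2, suppliers $4.
Suppliers take the larger share because supply is less price-elastic here (demand slope 4 vs supply slope 2).

Suppliers bear the larger share: $4 per pack.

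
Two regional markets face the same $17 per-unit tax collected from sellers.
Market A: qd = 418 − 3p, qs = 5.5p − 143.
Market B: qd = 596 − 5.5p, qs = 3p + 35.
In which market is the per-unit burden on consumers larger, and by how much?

Market A: pre-tax p* = $66, q* = 220; post-tax q = 187; per-unit burden on consumers = $11.
Market B: pre-tax p* = $66, q* = 233; post-tax q = 200; per-unit burden on consumers = $6.
Difference: $11 vs $6 → market A is larger by $5.

Market A, by $5.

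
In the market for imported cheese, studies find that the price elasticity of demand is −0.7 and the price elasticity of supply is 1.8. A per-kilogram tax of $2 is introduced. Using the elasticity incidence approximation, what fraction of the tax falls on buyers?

Buyers' share ≈ 0.72.

Incidence ratio: buyers' share ≈ εs / (εs + |εd|) = 1.8 / (1.8 + 0.7) = 0.72.
Supply is the more elastic side, so buyers bear the larger share.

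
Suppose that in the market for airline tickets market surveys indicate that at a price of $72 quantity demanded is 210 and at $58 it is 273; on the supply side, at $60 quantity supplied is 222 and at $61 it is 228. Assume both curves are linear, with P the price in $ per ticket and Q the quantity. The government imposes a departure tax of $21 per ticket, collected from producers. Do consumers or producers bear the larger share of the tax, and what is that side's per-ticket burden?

Consumers bear the larger share: $12 per ticket.

Demand slope: (273 − 210)/(58 − 72) = -4.5, so Qd = 534 − 4.5P.
Supply slope: (228 − 222)/(61 − 60) = 6, so Qs = 6P − 138.
Without the tax, 534 − 4.5P = 6P − 138 gives 10.5P = 672, so P* = $64 and Q* = 246.
With the tax collected from producers, supply shifts: Qs = 6(P − 21) − 138.
Solving gives Q = 192 with consumers paying $76 and producers receiving $55 (the $21 wedge).
Per-ticket burden: consumers $12, producers $9.
Consumers take the larger share because demand is less price-elastic here (demand slope 4.5 vs supply slope 6).
The less price-elastic side of the market bears the larger share of a per-unit tax.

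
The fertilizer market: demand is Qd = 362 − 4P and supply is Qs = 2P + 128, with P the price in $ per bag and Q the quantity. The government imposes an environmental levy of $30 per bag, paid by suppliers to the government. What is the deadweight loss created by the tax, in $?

Deadweight loss = $600.

Before the tax: set 362 − 4P = 2P + 128 → P* = $39, Q* = 206.
With the tax collected from suppliers, supply shifts: Qs = 2(P − 30) + 128.
Solving gives Q = 166 with consumers paying $49 and suppliers receiving $19 (the $30 wedge).
Quantity falls by |ΔQ| = |206 − 166| = 40.
DWL = ½ · t · |ΔQ| = ½ · 30 · 40 = $600.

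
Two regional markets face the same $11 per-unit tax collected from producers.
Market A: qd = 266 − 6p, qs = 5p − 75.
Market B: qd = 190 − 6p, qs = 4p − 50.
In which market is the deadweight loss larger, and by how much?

Market A: pre-tax p* = $31, q* = 80; post-tax q = 50; deadweight loss = $165.
Market B: pre-tax p* = $24, q* = 46; post-tax q = 19.6; deadweight loss = $145.2.
Difference: $165 vs $145.2 → market A is larger by $19.8.

Market A, by $19.8.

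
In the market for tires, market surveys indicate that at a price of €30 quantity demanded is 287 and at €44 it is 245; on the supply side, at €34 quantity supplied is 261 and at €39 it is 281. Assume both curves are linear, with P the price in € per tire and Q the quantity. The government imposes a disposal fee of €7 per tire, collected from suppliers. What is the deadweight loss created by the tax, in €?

Deadweight loss = €42.

Demand slope: (245 − 287)/(44 − 30) = -3, so Qd = 377 − 3P.
Supply slope: (281 − 261)/(39 − 34) = 4, so Qs = 4P + 125.
Before the tax: set 377 − 3P = 4P + 125 → P* = €36, Q* = 269.
With the tax collected from suppliers, supply shifts: Qs = 4(P − 7) + 125.
Solving gives Q = 257 with consumers paying €40 and suppliers receiving €33 (the €7 wedge).
Quantity falls by |ΔQ| = |269 − 257| = 12.
DWL = ½ · t · |ΔQ| = ½ · 7 · 12 = €42.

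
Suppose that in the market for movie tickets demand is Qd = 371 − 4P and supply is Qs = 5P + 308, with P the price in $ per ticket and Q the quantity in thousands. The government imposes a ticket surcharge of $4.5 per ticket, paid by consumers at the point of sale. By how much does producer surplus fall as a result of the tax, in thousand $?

Before the tax: set 371 − 4P = 5P + 308 → P* = $7, Q* = 343.
With the tax collected from consumers, demand (in seller-price terms) shifts: Qd = 371 − 4(P + 4.5).
Solving gives Q = 333 with consumers paying $9.5 and sellers receiving $5 (the $4.5 wedge).
ΔPS is the trapezoid between Q = 333 and Q = 343 of height $2: ½ · (343 + 333) · 2 = $676.

Producer surplus falls by $676 thousand.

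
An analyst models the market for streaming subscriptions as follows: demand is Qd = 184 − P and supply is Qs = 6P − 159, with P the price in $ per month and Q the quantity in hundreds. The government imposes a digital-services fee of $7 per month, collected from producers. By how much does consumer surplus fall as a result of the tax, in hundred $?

Without the tax, 184 − P = 6P − 159 gives 7P = 343, so P* = $49 and Q* = 135.
With the tax collected from producers, supply shifts: Qs = 6(P − 7) − 159.
Solving gives Q = 129 with consumers paying $55 and producers receiving $48 (the $7 wedge).
ΔCS is the trapezoid between Q = 129 and Q = 135 of height $6: ½ · (135 + 129) · 6 = $792.

Consumer surplus falls by $792 hundred.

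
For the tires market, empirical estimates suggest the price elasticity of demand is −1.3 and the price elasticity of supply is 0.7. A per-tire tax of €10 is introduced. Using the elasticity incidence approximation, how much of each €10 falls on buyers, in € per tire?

Incidence ratio: buyers' share ≈ εs / (εs + |εd|) = 0.7 / (0.7 + 1.3) = 0.35.
So buyers bear ≈ 0.35 × €10 = €3.5; producers bear €6.5.

Buyers bear ≈ €3.5 per tire.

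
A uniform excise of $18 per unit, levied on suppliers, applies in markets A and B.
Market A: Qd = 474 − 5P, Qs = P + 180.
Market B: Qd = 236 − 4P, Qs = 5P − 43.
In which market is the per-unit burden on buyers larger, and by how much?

Market B, by $7.

Market A: pre-tax P* = $49, Q* = 229; post-tax Q = 214; per-unit burden on buyers = $3.
Market B: pre-tax P* = $31, Q* = 112; post-tax Q = 72; per-unit burden on buyers = $10.
Difference: $3 vs $10 → market B is larger by $7.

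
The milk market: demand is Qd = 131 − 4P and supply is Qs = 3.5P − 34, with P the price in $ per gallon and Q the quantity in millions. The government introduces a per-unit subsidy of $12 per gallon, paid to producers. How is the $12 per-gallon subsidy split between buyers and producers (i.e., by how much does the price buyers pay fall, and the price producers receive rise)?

Buyers gain $5.6 per gallon; producers gain $6.4 per gallon.

Without the subsidy, 131 − 4P = 3.5P − 34 gives 7.5P = 165, so P* = $22 and Q* = 43.
With a per-unit subsidy paid to producers, each receives P + 12 per unit sold, so supply becomes Qs = 3.5(P + 12) − 34.
New equilibrium: buyers pay $16.4, producers receive $28.4, Q = 65.4. (Wedge: Pb − Ps = −12.)
Gain to buyers: $5.6; to producers: $6.4. (They sum to $12.)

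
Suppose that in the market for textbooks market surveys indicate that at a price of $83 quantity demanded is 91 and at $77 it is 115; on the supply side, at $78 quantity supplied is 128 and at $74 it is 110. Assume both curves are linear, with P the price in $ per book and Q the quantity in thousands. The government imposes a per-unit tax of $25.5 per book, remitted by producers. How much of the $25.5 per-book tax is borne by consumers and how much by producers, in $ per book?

Consumers bear $13.5 per book; producers bear $12 per book.

Demand slope: (115 − 91)/(77 − 83) = -4, so Qd = 423 − 4P.
Supply slope: (110 − 128)/(74 − 78) = 4.5, so Qs = 4.5P − 223.
Before the tax: set 423 − 4P = 4.5P − 223 → P* = $76, Q* = 119.
With the tax collected from producers, supply shifts: Qs = 4.5(P − 25.5) − 223.
Solving gives Q = 65 with consumers paying $89.5 and producers receiving $64 (the $25.5 wedge).
Burden on consumers: $13.5; on producers: $12. (They sum to $25.5.)
The less price-elastic side of the market bears the larger share of a per-unit tax.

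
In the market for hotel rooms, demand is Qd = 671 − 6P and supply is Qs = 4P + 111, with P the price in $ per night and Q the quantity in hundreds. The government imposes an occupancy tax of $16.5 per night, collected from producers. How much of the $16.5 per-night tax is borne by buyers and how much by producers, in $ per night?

Without the tax, 671 − 6P = 4P + 111 gives 10P = 560, so P* = $56 and Q* = 335.
With the tax collected from producers, supply shifts: Qs = 4(P − 16.5) + 111.
Solving gives Q = 295.4 with buyers paying $62.6 and producers receiving $46.1 (the $16.5 wedge).
Burden on buyers: $6.6; on producers: $9.9. (They sum to $16.5.)
The less price-elastic side of the market bears the larger share of a per-unit tax.

Buyers bear $6.6 per night; producers bear $9.9 per night.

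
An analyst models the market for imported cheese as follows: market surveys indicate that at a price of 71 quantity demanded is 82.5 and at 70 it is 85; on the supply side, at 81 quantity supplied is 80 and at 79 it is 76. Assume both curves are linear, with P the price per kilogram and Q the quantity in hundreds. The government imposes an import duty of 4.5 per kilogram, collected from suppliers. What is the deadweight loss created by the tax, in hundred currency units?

Deadweight loss = 11.25 hundred.

Demand slope: (85 − 82.5)/(70 − 71) = -2.5, so Qd = 260 − 2.5P.
Supply slope: (76 − 80)/(79 − 81) = 2, so Qs = 2P − 82.
Before the tax: set 260 − 2.5P = 2P − 82 → P* = 76, Q* = 70.
With the tax collected from suppliers, supply shifts: Qs = 2(P − 4.5) − 82.
New equilibrium: consumers pay 78, suppliers receive 73.5, Q = 65. (Wedge: Pb − Ps = 4.5.)
Quantity falls by |ΔQ| = |70 − 65| = 5.
DWL = ½ · t · |ΔQ| = ½ · 4.5 · 5 = 11.25.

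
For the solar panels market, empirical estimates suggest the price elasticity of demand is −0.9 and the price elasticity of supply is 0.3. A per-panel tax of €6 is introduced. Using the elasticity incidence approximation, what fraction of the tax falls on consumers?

Incidence ratio: consumers' share ≈ εs / (εs + |εd|) = 0.3 / (0.3 + 0.9) = 0.25.
Supply is the less elastic side, so consumers bear the smaller share.

Consumers' share ≈ 0.25.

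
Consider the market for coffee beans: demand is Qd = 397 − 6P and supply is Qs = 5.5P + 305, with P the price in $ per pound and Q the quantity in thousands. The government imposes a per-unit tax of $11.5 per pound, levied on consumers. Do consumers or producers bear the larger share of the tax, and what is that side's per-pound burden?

Producers bear the larger share: $6 per pound.

Without the tax, 397 − 6P = 5.5P + 305 gives 11.5P = 92, so P* = $8 and Q* = 349.
With the tax collected from consumers, demand (in seller-price terms) shifts: Qd = 397 − 6(P + 11.5).
New equilibrium: consumers pay $13.5, producers receive $2, Q = 316. (Wedge: Pb − Ps = 11.5.)
Per-pound burden: consumers $5.5, producers $6.
Producers take the larger share because supply is less price-elastic here (demand slope 6 vs supply slope 5.5).
The less price-elastic side of the market bears the larger share of a per-unit tax.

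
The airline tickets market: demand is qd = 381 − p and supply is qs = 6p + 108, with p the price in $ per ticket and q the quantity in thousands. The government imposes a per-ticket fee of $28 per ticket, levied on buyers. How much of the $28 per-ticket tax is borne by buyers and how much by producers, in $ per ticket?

Buyers bear $24 per ticket; producers bear $4 per ticket.

Without the tax, 381 − p = 6p + 108 gives 7p = 273, so p* = $39 and q* = 342.
With the tax collected from buyers, demand (in seller-price terms) shifts: qd = 381 − (p + 28).
Solving gives q = 318 with buyers paying $63 and producers receiving $35 (the $28 wedge).
Burden on buyers: $24; on producers: $4. (They sum to $28.)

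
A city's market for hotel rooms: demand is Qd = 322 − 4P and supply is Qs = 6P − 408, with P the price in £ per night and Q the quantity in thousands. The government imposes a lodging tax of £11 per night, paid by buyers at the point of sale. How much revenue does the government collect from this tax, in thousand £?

Without the tax, 322 − 4P = 6P − 408 gives 10P = 730, so P* = £73 and Q* = 30.
With the tax collected from buyers, demand (in seller-price terms) shifts: Qd = 322 − 4(P + 11).
Solving gives Q = 3.6 with buyers paying £79.6 and producers receiving £68.6 (the £11 wedge).
Revenue = t · Q = 11 · 3.6 = £39.6.

Tax revenue = £39.6 thousand.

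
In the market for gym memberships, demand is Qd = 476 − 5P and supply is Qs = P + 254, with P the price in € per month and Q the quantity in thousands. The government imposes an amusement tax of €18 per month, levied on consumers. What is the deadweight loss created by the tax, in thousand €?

Before the tax: set 476 − 5P = P + 254 → P* = €37, Q* = 291.
With the tax collected from consumers, demand (in seller-price terms) shifts: Qd = 476 − 5(P + 18).
Solving gives Q = 276 with consumers paying €40 and suppliers receiving €22 (the €18 wedge).
Quantity falls by |ΔQ| = |291 − 276| = 15.
DWL = ½ · t · |ΔQ| = ½ · 18 · 15 = €135.

Deadweight loss = €135 thousand.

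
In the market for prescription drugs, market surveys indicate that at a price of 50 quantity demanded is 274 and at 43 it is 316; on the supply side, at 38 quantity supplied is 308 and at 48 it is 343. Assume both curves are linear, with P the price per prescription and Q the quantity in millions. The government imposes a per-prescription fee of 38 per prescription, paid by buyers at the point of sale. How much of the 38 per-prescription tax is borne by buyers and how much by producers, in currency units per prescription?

Buyers bear 14 per prescription; producers bear 24 per prescription.

Demand slope: (316 − 274)/(43 − 50) = -6, so Qd = 574 − 6P.
Supply slope: (343 − 308)/(48 − 38) = 3.5, so Qs = 3.5P + 175.
Without the tax, 574 − 6P = 3.5P + 175 gives 9.5P = 399, so P* = 42 and Q* = 322.
With the tax collected from buyers, demand (in seller-price terms) shifts: Qd = 574 − 6(P + 38).
New equilibrium: buyers pay 56, producers receive 18, Q = 238. (Wedge: Pb − Ps = 38.)
Burden on buyers: 14; on producers: 24. (They sum to 38.)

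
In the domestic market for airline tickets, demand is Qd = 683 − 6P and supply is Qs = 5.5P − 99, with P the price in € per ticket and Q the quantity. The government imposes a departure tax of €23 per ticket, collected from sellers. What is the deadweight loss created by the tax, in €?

Before the tax: set 683 − 6P = 5.5P − 99 → P* = €68, Q* = 275.
With the tax collected from sellers, supply shifts: Qs = 5.5(P − 23) − 99.
New equilibrium: consumers pay €79, sellers receive €56, Q = 209. (Wedge: Pb − Ps = 23.)
Quantity falls by |ΔQ| = |275 − 209| = 66.
DWL = ½ · t · |ΔQ| = ½ · 23 · 66 = €759.

Deadweight loss = €759.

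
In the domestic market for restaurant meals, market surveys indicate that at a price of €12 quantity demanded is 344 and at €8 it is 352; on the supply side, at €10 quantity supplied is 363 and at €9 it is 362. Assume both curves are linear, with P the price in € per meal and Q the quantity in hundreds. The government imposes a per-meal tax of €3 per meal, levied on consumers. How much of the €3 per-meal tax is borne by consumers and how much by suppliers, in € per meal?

Demand slope: (352 − 344)/(8 − 12) = -2, so Qd = 368 − 2P.
Supply slope: (362 − 363)/(9 − 10) = 1, so Qs = P + 353.
Without the tax, 368 − 2P = P + 353 gives 3P = 15, so P* = €5 and Q* = 358.
With the tax collected from consumers, demand (in seller-price terms) shifts: Qd = 368 − 2(P + 3).
Solving gives Q = 356 with consumers paying €6 and suppliers receiving €3 (the €3 wedge).
Burden on consumers: €1; on suppliers: €2. (They sum to €3.)
The less price-elastic side of the market bears the larger share of a per-unit tax.

Consumers bear €1 per meal; suppliers bear €2 per meal.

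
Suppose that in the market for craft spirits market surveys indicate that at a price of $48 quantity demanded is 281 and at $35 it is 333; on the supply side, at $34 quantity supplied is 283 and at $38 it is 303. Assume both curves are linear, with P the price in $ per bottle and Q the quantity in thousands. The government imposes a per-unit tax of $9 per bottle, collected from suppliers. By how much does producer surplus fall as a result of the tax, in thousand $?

Producer surplus falls by $1212 thousand.

Demand slope: (333 − 281)/(35 − 48) = -4, so Qd = 473 − 4P.
Supply slope: (303 − 283)/(38 − 34) = 5, so Qs = 5P + 113.
Without the tax, 473 − 4P = 5P + 113 gives 9P = 360, so P* = $40 and Q* = 313.
With the tax collected from suppliers, supply shifts: Qs = 5(P − 9) + 113.
New equilibrium: consumers pay $45, suppliers receive $36, Q = 293. (Wedge: Pb − Ps = 9.)
ΔPS is the trapezoid between Q = 293 and Q = 313 of height $4: ½ · (313 + 293) · 4 = $1212.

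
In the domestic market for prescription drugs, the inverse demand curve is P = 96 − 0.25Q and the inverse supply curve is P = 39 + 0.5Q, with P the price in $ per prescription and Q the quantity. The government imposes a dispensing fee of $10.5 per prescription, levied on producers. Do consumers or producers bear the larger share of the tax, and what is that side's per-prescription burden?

Rewrite in direct form: Qd = 384 − 4P and Qs = 2P − 78.
Without the tax, 384 − 4P = 2P − 78 gives 6P = 462, so P* = $77 and Q* = 76.
With the tax collected from producers, supply shifts: Qs = 2(P − 10.5) − 78.
New equilibrium: consumers pay $80.5, producers receive $70, Q = 62. (Wedge: Pb − Ps = 10.5.)
Per-prescription burden: consumers $3.5, producers $7.
Producers take the larger share because supply is less price-elastic here (demand slope 4 vs supply slope 2).

Producers bear the larger share: $7 per prescription.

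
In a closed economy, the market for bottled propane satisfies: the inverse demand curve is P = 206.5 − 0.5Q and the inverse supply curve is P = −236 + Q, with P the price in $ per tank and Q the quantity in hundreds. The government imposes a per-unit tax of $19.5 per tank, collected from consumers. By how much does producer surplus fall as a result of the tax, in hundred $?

Producer surplus falls by $3750.5 hundred.

Rewrite in direct form: Qd = 413 − 2P and Qs = P + 236.
Without the tax, 413 − 2P = P + 236 gives 3P = 177, so P* = $59 and Q* = 295.
With the tax collected from consumers, demand (in seller-price terms) shifts: Qd = 413 − 2(P + 19.5).
New equilibrium: consumers pay $65.5, suppliers receive $46, Q = 282. (Wedge: Pb − Ps = 19.5.)
ΔPS is the trapezoid between Q = 282 and Q = 295 of height $13: ½ · (295 + 282) · 13 = $3750.5.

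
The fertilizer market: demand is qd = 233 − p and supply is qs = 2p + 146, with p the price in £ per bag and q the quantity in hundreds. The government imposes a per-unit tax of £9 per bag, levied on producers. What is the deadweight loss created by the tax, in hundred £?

Deadweight loss = £27 hundred.

Before the tax: set 233 − p = 2p + 146 → p* = £29, q* = 204.
With the tax collected from producers, supply shifts: qs = 2(p − 9) + 146.
Solving gives q = 198 with buyers paying £35 and producers receiving £26 (the £9 wedge).
Quantity falls by |ΔQ| = |204 − 198| = 6.
DWL = ½ · t · |ΔQ| = ½ · 9 · 6 = £27.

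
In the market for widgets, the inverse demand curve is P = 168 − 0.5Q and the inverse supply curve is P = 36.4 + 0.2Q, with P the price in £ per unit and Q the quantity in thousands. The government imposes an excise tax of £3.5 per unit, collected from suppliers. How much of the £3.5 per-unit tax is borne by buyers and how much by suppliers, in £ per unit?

Rewrite in direct form: Qd = 336 − 2P and Qs = 5P − 182.
Without the tax, 336 − 2P = 5P − 182 gives 7P = 518, so P* = £74 and Q* = 188.
With the tax collected from suppliers, supply shifts: Qs = 5(P − 3.5) − 182.
Solving gives Q = 183 with buyers paying £76.5 and suppliers receiving £73 (the £3.5 wedge).
Burden on buyers: £2.5; on suppliers: £1. (They sum to £3.5.)
The less price-elastic side of the market bears the larger share of a per-unit tax.

Buyers bear £2.5 per unit; suppliers bear £1 per unit.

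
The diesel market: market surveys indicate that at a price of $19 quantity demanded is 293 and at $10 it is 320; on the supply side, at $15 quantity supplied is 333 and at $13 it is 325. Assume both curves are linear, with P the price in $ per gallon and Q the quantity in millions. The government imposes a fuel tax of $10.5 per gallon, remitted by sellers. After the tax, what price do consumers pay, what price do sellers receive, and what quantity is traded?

Consumers pay $17; sellers receive $6.5; quantity = 299.

Demand slope: (320 − 293)/(10 − 19) = -3, so Qd = 350 − 3P.
Supply slope: (325 − 333)/(13 − 15) = 4, so Qs = 4P + 273.
Without the tax, 350 − 3P = 4P + 273 gives 7P = 77, so P* = $11 and Q* = 317.
With the tax collected from sellers, supply shifts: Qs = 4(P − 10.5) + 273.
Solving gives Q = 299 with consumers paying $17 and sellers receiving $6.5 (the $10.5 wedge).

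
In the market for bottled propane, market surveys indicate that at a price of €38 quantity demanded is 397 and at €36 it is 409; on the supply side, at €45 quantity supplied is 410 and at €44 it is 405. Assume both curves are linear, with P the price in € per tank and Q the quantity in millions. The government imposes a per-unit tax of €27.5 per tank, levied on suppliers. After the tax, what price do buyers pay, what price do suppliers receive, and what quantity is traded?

Demand slope: (409 − 397)/(36 − 38) = -6, so Qd = 625 − 6P.
Supply slope: (405 − 410)/(44 − 45) = 5, so Qs = 5P + 185.
Without the tax, 625 − 6P = 5P + 185 gives 11P = 440, so P* = €40 and Q* = 385.
With the tax collected from suppliers, supply shifts: Qs = 5(P − 27.5) + 185.
Solving gives Q = 310 with buyers paying €52.5 and suppliers receiving €25 (the €27.5 wedge).

Buyers pay €52.5; suppliers receive €25; quantity = 310.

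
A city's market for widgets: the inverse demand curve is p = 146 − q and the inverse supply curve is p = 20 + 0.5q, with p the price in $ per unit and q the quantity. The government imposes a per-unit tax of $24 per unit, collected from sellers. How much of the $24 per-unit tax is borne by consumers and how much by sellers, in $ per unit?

Inverting to q(p) form: qd = 146 − p; qs = 2p − 40.
Before the tax: set 146 − p = 2p − 40 → p* = $62, q* = 84.
With the tax collected from sellers, supply shifts: qs = 2(p − 24) − 40.
New equilibrium: consumers pay $78, sellers receive $54, q = 68. (Wedge: pb − ps = 24.)
Burden on consumers: $16; on sellers: $8. (They sum to $24.)
The less price-elastic side of the market bears the larger share of a per-unit tax.

Consumers bear $16 per unit; sellers bear $8 per unit.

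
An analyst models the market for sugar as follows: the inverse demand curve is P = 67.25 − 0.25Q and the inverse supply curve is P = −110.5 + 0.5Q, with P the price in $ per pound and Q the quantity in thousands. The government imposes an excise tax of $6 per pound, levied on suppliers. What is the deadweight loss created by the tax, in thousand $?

Rewrite in direct form: Qd = 269 − 4P and Qs = 2P + 221.
Without the tax, 269 − 4P = 2P + 221 gives 6P = 48, so P* = $8 and Q* = 237.
With the tax collected from suppliers, supply shifts: Qs = 2(P − 6) + 221.
New equilibrium: buyers pay $10, suppliers receive $4, Q = 229. (Wedge: Pb − Ps = 6.)
Quantity falls by |ΔQ| = |237 − 229| = 8.
DWL = ½ · t · |ΔQ| = ½ · 6 · 8 = $24.

Deadweight loss = $24 thousand.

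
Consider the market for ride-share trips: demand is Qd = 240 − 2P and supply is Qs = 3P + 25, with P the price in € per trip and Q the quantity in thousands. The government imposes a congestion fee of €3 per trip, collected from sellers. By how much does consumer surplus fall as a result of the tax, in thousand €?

Consumer surplus falls by €273.96 thousand.

Without the tax, 240 − 2P = 3P + 25 gives 5P = 215, so P* = €43 and Q* = 154.
With the tax collected from sellers, supply shifts: Qs = 3(P − 3) + 25.
Solving gives Q = 150.4 with buyers paying €44.8 and sellers receiving €41.8 (the €3 wedge).
ΔCS is the trapezoid between Q = 150.4 and Q = 154 of height €1.8: ½ · (154 + 150.4) · 1.8 = €273.96.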